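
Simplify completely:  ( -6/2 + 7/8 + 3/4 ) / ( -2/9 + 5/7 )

-693/248

Numerator: -6/2 + 7/8 + 3/4 = -11/8
Denominator: -2/9 + 5/7 = 31/63
Divide: (-11/8) · (63/31) = -693/248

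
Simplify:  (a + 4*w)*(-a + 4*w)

-a^2 + 16*w^2

Difference of squares with P = 4*w, Q = a.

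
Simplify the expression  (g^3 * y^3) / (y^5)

g^3/y^2

Quotient: g^3 * (y^-2)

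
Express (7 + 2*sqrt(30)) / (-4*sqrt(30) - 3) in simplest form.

(-219 - 22*sqrt(30))/471

Multiply numerator and denominator by -3 + 4*sqrt(30).
Denominator becomes -471; numerator becomes 22*sqrt(30) + 219.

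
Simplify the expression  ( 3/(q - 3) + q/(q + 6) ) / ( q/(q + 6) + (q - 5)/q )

Numerator: 3/(q - 3) + q/(q + 6) = (q^2 + 18)/(q^2 + 3*q - 18)
Denominator: q/(q + 6) + (q - 5)/q = (2*q^2 + q - 30)/(q^2 + 6*q)
Divide: ((q^2 + 18)/(q^2 + 3*q - 18)) · ((q^2 + 6*q)/(2*q^2 + q - 30)) = (q^3 + 18*q)/(2*q^3 - 5*q^2 - 33*q + 90)

(q^3 + 18*q)/(2*q^3 - 5*q^2 - 33*q + 90)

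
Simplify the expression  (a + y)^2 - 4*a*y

Expanding gives a^2 - 2*a*y + y^2, a perfect square.

(a - y)^2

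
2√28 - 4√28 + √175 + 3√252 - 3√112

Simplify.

7*√7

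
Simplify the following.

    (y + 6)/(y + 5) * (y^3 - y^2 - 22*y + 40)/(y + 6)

y^2 - 6*y + 8

Factor: y^3 - y^2 - 22*y + 40 = (y - 4)*(y - 2)*(y + 5)
Cancel the common factors (y + 6), (y + 5).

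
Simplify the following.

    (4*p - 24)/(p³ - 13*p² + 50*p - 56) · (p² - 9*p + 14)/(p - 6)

4/(p - 4)

Factor: 4*p - 24 = 4·(p - 6);  p³ - 13*p² + 50*p - 56 = (p - 2)·(p - 4)·(p - 7);  p² - 9*p + 14 = (p - 2)·(p - 7)
Cancel the common factors (p - 7), (p - 2), (p - 6).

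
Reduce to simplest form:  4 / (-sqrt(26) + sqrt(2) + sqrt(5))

(-76*sqrt(26) - 92*sqrt(5) - 116*sqrt(2) - 16*sqrt(65))/321

Group as (sqrt(2) + sqrt(5)) - sqrt(26); multiply by (sqrt(2) + sqrt(5)) + sqrt(26), then rationalise the remaining surd.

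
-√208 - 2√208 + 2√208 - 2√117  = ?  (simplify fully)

-10*√13

√208 = 4*√13; 2√208 = 8*√13; 2√208 = 8*√13; 2√117 = 6*√13
Combine: (-4 - 8 + 8 - 6)·√13 = -10*√13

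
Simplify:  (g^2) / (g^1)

Quotient: g^1

g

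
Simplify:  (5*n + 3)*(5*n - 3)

25*n**2 - 9

(5*n)**2 - (3)**2 = 25*n**2 - 9.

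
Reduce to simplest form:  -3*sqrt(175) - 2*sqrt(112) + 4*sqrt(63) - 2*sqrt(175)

-21*sqrt(7)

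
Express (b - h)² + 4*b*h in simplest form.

(b + h)²

Expand the square and combine the 4*b*h term.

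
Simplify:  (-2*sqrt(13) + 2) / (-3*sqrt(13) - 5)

Multiply numerator and denominator by -5 + 3*sqrt(13).
Denominator becomes -92; numerator becomes -88 + 16*sqrt(13).

(-4*sqrt(13) + 22)/23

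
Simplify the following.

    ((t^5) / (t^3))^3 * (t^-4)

t^2

Inside the bracket: t^2
Raise to the power 3: t^6
Multiply by (t^-4): add exponents.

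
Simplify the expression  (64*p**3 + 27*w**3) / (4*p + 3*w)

Apply the sum-of-cubes factorisation and cancel (4*p + 3*w).

16*p**2 - 12*p*w + 9*w**2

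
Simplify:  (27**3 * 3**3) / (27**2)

27**3 = 3**9; 3**3 = 3**3; 27**2 = 3**6
Combine exponents: 3**6

3**6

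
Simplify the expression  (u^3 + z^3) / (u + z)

u^2 - u*z + z^2

u^3 + z^3 = (u + z)(u^2 - u*z + z^2).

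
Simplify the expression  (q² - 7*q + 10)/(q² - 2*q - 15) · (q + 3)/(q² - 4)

Factor: q² - 7*q + 10 = (q - 2)·(q - 5);  q² - 2*q - 15 = (q - 5)·(q + 3);  q² - 4 = (q + 2)·(q - 2)
Cancel the common factors (q - 5), (q + 3), (q - 2).

1/(q + 2)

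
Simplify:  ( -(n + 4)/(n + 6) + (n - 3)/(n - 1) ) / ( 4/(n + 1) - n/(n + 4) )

(14*n² + 70*n + 56)/(n⁴ + 2*n³ - 37*n² - 62*n + 96)

Numerator: -(n + 4)/(n + 6) + (n - 3)/(n - 1) = -14/(n² + 5*n - 6)
Denominator: 4/(n + 1) - n/(n + 4) = (-n² + 3*n + 16)/(n² + 5*n + 4)
Divide: (-14/(n² + 5*n - 6)) · ((n² + 5*n + 4)/(-n² + 3*n + 16)) = (14*n² + 70*n + 56)/(n⁴ + 2*n³ - 37*n² - 62*n + 96)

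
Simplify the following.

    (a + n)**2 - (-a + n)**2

Only the odd-power cross terms survive.

4*a*n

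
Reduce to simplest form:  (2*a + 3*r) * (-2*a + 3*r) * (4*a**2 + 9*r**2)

Telescope via difference of squares: ((3*r)+(2*a))((3*r)-(2*a)) = -4*a**2 + 9*r**2, then repeat with the next factor.

-16*a**4 + 81*r**4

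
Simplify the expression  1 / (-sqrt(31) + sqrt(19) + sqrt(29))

(-17*sqrt(31) + 21*sqrt(29) + 41*sqrt(19) + 2*sqrt(17081))/1915

Group as (sqrt(19) + sqrt(29)) - sqrt(31); multiply by (sqrt(19) + sqrt(29)) + sqrt(31), then rationalise the remaining surd.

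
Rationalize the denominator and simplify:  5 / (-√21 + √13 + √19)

Group as (√13 + √19) - √21; multiply by (√13 + √19) + √21, then rationalise the remaining surd.

(-55*√21 + 75*√19 + 135*√13 + 10*√5187)/867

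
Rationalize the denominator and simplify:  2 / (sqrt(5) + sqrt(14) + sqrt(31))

Group as (sqrt(14) + sqrt(31)) + sqrt(5); multiply by (sqrt(14) + sqrt(31)) - sqrt(5), then rationalise the remaining surd.

(-sqrt(2170) - 6*sqrt(31) + 11*sqrt(14) + 20*sqrt(5))/34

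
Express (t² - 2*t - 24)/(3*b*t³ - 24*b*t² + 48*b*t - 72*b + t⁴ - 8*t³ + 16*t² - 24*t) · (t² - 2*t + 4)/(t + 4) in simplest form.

Factor: t² - 2*t - 24 = (t + 4)·(t - 6);  3*b*t³ - 24*b*t² + 48*b*t - 72*b + t⁴ - 8*t³ + 16*t² - 24*t = (3*b + t)·(t - 6)·(t² - 2*t + 4)
Cancel the common factors (t² - 2*t + 4), (t - 6), (t + 4).

1/(3*b + t)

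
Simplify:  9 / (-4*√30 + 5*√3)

(-4*√30 - 5*√3)/45

Multiply numerator and denominator by 5*√3 + 4*√30.
Denominator becomes -405; numerator becomes 45*√3 + 36*√30.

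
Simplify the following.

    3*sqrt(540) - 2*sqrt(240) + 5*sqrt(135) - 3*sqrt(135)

16*sqrt(15)

3*sqrt(540) = 18*sqrt(15); 2*sqrt(240) = 8*sqrt(15); 5*sqrt(135) = 15*sqrt(15); 3*sqrt(135) = 9*sqrt(15)
Combine: (18 - 8 + 15 - 9)·sqrt(15) = 16*sqrt(15)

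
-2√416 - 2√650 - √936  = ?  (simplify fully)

2√416 = 8*√26; 2√650 = 10*√26; √936 = 6*√26
Combine: (-8 - 10 - 6)·√26 = -24*√26

-24*√26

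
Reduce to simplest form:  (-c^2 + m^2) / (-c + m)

c + m

-c^2 + m^2 factors as -(c - m)*(c + m).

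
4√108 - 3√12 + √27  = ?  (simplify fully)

4√108 = 24*√3; 3√12 = 6*√3; √27 = 3*√3
Combine: (24 - 6 + 3)·√3 = 21*√3

21*√3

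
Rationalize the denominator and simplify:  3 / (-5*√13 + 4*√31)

(5*√13 + 4*√31)/57

Multiply numerator and denominator by 5*√13 + 4*√31.
Denominator becomes 171; numerator becomes 15*√13 + 12*√31.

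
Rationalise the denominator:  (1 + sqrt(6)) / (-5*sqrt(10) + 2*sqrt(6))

(-10*sqrt(15) - 5*sqrt(10) - 12 - 2*sqrt(6))/226

Multiply numerator and denominator by 2*sqrt(6) + 5*sqrt(10).
Denominator becomes -226; numerator becomes 2*sqrt(6) + 12 + 5*sqrt(10) + 10*sqrt(15).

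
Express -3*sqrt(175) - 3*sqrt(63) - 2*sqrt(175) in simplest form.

-34*sqrt(7)

3*sqrt(175) = 15*sqrt(7); 3*sqrt(63) = 9*sqrt(7); 2*sqrt(175) = 10*sqrt(7)
Combine: (-15 - 9 - 10)·sqrt(7) = -34*sqrt(7)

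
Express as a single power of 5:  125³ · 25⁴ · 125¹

5^20

125³ = 5^9; 25⁴ = 5^8; 125¹ = 5^3
Combine exponents: 5^20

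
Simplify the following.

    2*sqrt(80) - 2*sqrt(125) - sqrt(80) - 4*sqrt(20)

-14*sqrt(5)

2*sqrt(80) = 8*sqrt(5); 2*sqrt(125) = 10*sqrt(5); sqrt(80) = 4*sqrt(5); 4*sqrt(20) = 8*sqrt(5)
Combine: (8 - 10 - 4 - 8)·sqrt(5) = -14*sqrt(5)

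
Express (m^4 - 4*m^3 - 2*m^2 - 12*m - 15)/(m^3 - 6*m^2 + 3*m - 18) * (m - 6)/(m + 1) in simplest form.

m - 5

Factor: m^4 - 4*m^3 - 2*m^2 - 12*m - 15 = (m^2 + 3)*(m - 5)*(m + 1);  m^3 - 6*m^2 + 3*m - 18 = (m - 6)*(m^2 + 3)
Cancel the common factors (m^2 + 3), (m - 6), (m + 1).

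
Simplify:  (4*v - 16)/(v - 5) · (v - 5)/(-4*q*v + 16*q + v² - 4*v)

-4/(4*q - v)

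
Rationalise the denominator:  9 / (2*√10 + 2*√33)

Multiply numerator and denominator by -2*√10 + 2*√33.
Denominator becomes 92; numerator becomes -18*√10 + 18*√33.

(-9*√10 + 9*√33)/46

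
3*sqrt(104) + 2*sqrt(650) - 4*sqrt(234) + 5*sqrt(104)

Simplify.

14*sqrt(26)

3*sqrt(104) = 6*sqrt(26); 2*sqrt(650) = 10*sqrt(26); 4*sqrt(234) = 12*sqrt(26); 5*sqrt(104) = 10*sqrt(26)
Combine: (6 + 10 - 12 + 10)·sqrt(26) = 14*sqrt(26)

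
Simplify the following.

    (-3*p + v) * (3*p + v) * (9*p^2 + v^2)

Telescope via difference of squares: (v+(3*p))(v-(3*p)) = -9*p^2 + v^2, then repeat with the next factor.

-81*p^4 + v^4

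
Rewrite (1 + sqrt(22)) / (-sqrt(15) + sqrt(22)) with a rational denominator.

Multiply numerator and denominator by sqrt(15) + sqrt(22).
Denominator becomes 7; numerator becomes sqrt(15) + sqrt(22) + sqrt(330) + 22.

(sqrt(15) + sqrt(22) + sqrt(330) + 22)/7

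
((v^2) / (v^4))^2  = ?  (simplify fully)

Inside the bracket: (v^-2)
Raise to the power 2: (v^-4)

v^(-4)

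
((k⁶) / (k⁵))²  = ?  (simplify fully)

k²

Inside the bracket: k¹
Raise to the power 2: k²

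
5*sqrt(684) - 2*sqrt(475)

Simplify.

20*sqrt(19)

5*sqrt(684) = 30*sqrt(19); 2*sqrt(475) = 10*sqrt(19)
Combine: (30 - 10)·sqrt(19) = 20*sqrt(19)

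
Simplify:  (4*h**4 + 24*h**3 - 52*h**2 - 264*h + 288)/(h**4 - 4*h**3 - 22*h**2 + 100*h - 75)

Factor: 4*h**4 + 24*h**3 - 52*h**2 - 264*h + 288 = 4*(h - 3)*(h + 6)*(h + 4)*(h - 1);  h**4 - 4*h**3 - 22*h**2 + 100*h - 75 = (h + 5)*(h - 3)*(h - 5)*(h - 1)
Cancel the common factors (h - 3), (h - 1).

(4*h**2 + 40*h + 96)/(h**2 - 25)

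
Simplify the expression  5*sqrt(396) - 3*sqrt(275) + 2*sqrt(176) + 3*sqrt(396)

41*sqrt(11)

5*sqrt(396) = 30*sqrt(11); 3*sqrt(275) = 15*sqrt(11); 2*sqrt(176) = 8*sqrt(11); 3*sqrt(396) = 18*sqrt(11)
Combine: (30 - 15 + 8 + 18)·sqrt(11) = 41*sqrt(11)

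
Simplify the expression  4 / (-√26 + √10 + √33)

(-68*√26 + 12*√33 + 196*√10 + 16*√2145)/1031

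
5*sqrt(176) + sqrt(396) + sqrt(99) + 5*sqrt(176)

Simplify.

49*sqrt(11)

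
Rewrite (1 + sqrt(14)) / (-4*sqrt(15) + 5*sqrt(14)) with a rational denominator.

Multiply numerator and denominator by 4*sqrt(15) + 5*sqrt(14).
Denominator becomes 110; numerator becomes 4*sqrt(15) + 5*sqrt(14) + 4*sqrt(210) + 70.

(4*sqrt(15) + 5*sqrt(14) + 4*sqrt(210) + 70)/110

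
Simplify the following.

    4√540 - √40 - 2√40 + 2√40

-2*√10 + 24*√15

4√540 = 24*√15; √40 = 2*√10; 2√40 = 4*√10; 2√40 = 4*√10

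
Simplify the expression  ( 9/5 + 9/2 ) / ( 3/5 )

Numerator: 9/5 + 9/2 = 63/10
Denominator: 3/5 = 3/5
Divide: (63/10) · (5/3) = 21/2

21/2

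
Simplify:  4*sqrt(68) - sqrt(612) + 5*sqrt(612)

32*sqrt(17)

4*sqrt(68) = 8*sqrt(17); sqrt(612) = 6*sqrt(17); 5*sqrt(612) = 30*sqrt(17)
Combine: (8 - 6 + 30)·sqrt(17) = 32*sqrt(17)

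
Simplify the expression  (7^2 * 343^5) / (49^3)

7^2 = 7^2; 343^5 = 7^15; 49^3 = 7^6
Combine exponents: 7^11

7^11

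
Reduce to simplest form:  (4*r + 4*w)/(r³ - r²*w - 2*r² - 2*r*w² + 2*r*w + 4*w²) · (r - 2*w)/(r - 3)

4/(r² - 5*r + 6)

Factor: 4*r + 4*w = 4·(r + w);  r³ - r²*w - 2*r² - 2*r*w² + 2*r*w + 4*w² = (r - 2)·(r - 2*w)·(r + w)
Cancel the common factors (r + w), (r - 2*w).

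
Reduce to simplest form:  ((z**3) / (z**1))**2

Inside the bracket: z**2
Raise to the power 2: z**4

z**4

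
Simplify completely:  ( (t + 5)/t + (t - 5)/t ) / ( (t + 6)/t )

2*t/(t + 6)

Numerator: (t + 5)/t + (t - 5)/t = 2
Denominator: (t + 6)/t = (t + 6)/t
Divide: (2) · (t/(t + 6)) = 2*t/(t + 6)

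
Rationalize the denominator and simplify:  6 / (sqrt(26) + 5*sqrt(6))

Multiply numerator and denominator by -sqrt(26) + 5*sqrt(6).
Denominator becomes 124; numerator becomes -6*sqrt(26) + 30*sqrt(6).

(-3*sqrt(26) + 15*sqrt(6))/62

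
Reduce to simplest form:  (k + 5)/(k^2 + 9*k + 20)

Factor: k^2 + 9*k + 20 = (k + 5)*(k + 4)
Cancel the common factor (k + 5).

1/(k + 4)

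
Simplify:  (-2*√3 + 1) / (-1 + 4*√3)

(-23 + 2*√3)/47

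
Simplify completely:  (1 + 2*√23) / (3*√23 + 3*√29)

Multiply numerator and denominator by -3*√29 + 3*√23.
Denominator becomes -54; numerator becomes -6*√667 - 3*√29 + 3*√23 + 138.

(-46 - √23 + √29 + 2*√667)/18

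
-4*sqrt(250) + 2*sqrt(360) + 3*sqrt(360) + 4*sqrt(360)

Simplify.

34*sqrt(10)

4*sqrt(250) = 20*sqrt(10); 2*sqrt(360) = 12*sqrt(10); 3*sqrt(360) = 18*sqrt(10); 4*sqrt(360) = 24*sqrt(10)
Combine: (-20 + 12 + 18 + 24)·sqrt(10) = 34*sqrt(10)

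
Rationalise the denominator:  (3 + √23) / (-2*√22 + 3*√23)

Multiply numerator and denominator by 2*√22 + 3*√23.
Denominator becomes 119; numerator becomes 6*√22 + 9*√23 + 2*√506 + 69.

(6*√22 + 9*√23 + 2*√506 + 69)/119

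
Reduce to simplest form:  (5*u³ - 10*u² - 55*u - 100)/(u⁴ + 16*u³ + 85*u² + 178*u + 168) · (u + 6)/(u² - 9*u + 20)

Factor: 5*u³ - 10*u² - 55*u - 100 = 5·(u - 5)·(u² + 3*u + 4);  u⁴ + 16*u³ + 85*u² + 178*u + 168 = (u² + 3*u + 4)·(u + 6)·(u + 7);  u² - 9*u + 20 = (u - 5)·(u - 4)
Cancel the common factors (u² + 3*u + 4), (u - 5), (u + 6).

5/(u² + 3*u - 28)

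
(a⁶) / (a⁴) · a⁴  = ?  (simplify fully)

a⁶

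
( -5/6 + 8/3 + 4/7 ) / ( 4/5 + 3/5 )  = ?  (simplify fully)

505/294

Numerator: -5/6 + 8/3 + 4/7 = 101/42
Denominator: 4/5 + 3/5 = 7/5
Divide: (101/42) · (5/7) = 505/294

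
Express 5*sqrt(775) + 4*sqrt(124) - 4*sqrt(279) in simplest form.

5*sqrt(775) = 25*sqrt(31); 4*sqrt(124) = 8*sqrt(31); 4*sqrt(279) = 12*sqrt(31)
Combine: (25 + 8 - 12)·sqrt(31) = 21*sqrt(31)

21*sqrt(31)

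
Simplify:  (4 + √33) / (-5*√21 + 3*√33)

Multiply numerator and denominator by 3*√33 + 5*√21.
Denominator becomes -228; numerator becomes 12*√33 + 20*√21 + 99 + 15*√77.

(-15*√77 - 99 - 20*√21 - 12*√33)/228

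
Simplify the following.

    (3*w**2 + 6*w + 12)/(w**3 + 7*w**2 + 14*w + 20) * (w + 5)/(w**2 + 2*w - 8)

Factor: 3*w**2 + 6*w + 12 = 3*(w**2 + 2*w + 4);  w**3 + 7*w**2 + 14*w + 20 = (w**2 + 2*w + 4)*(w + 5);  w**2 + 2*w - 8 = (w + 4)*(w - 2)
Cancel the common factors (w**2 + 2*w + 4), (w + 5).

3/(w**2 + 2*w - 8)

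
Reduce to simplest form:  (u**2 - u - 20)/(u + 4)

u - 5

Factor: u**2 - u - 20 = (u + 4)*(u - 5)
Cancel the common factor (u + 4).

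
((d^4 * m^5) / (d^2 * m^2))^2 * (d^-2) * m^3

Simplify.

d^2*m^9

Inside the bracket: d^2 * m^3
Raise to the power 2: d^4 * m^6
Multiply by (d^-2) * m^3: add exponents.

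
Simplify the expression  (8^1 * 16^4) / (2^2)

8^1 = 2^3; 16^4 = 2^16; 2^2 = 2^2
Combine exponents: 2^17

2^17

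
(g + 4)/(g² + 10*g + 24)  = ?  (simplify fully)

1/(g + 6)

Factor: g² + 10*g + 24 = (g + 4)·(g + 6)
Cancel the common factor (g + 4).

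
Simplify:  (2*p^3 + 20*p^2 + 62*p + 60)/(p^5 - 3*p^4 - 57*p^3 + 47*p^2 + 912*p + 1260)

2/(p^2 - 13*p + 42)

Factor: 2*p^3 + 20*p^2 + 62*p + 60 = 2*(p + 3)*(p + 2)*(p + 5);  p^5 - 3*p^4 - 57*p^3 + 47*p^2 + 912*p + 1260 = (p + 2)*(p - 7)*(p - 6)*(p + 5)*(p + 3)
Cancel the common factors (p + 3), (p + 2), (p + 5).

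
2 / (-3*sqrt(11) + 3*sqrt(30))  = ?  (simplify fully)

Multiply numerator and denominator by 3*sqrt(11) + 3*sqrt(30).
Denominator becomes 171; numerator becomes 6*sqrt(11) + 6*sqrt(30).

(2*sqrt(11) + 2*sqrt(30))/57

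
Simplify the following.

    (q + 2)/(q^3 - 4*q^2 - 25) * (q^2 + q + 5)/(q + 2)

Factor: q^3 - 4*q^2 - 25 = (q - 5)*(q^2 + q + 5)
Cancel the common factors (q^2 + q + 5), (q + 2).

1/(q - 5)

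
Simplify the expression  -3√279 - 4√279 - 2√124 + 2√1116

3√279 = 9*√31; 4√279 = 12*√31; 2√124 = 4*√31; 2√1116 = 12*√31
Combine: (-9 - 12 - 4 + 12)·√31 = -13*√31

-13*√31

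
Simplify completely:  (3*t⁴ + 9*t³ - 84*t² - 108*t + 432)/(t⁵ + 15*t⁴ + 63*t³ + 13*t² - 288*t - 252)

Factor: 3*t⁴ + 9*t³ - 84*t² - 108*t + 432 = 3·(t + 6)·(t - 2)·(t - 4)·(t + 3);  t⁵ + 15*t⁴ + 63*t³ + 13*t² - 288*t - 252 = (t + 6)·(t + 7)·(t + 3)·(t + 1)·(t - 2)
Cancel the common factors (t + 3), (t - 2), (t + 6).

(3*t - 12)/(t² + 8*t + 7)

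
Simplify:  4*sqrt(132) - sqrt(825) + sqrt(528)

4*sqrt(132) = 8*sqrt(33); sqrt(825) = 5*sqrt(33); sqrt(528) = 4*sqrt(33)
Combine: (8 - 5 + 4)·sqrt(33) = 7*sqrt(33)

7*sqrt(33)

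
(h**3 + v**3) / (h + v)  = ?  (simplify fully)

h**3 + v**3 = (h + v)(h**2 - h*v + v**2).

h**2 - h*v + v**2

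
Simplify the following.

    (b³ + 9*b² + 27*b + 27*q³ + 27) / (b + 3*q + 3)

Apply the sum-of-cubes factorisation and cancel (b + 3*q + 3).

b² - 3*b*q + 6*b + 9*q² - 9*q + 9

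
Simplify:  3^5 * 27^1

3^8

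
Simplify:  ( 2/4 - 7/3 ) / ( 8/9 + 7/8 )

-132/127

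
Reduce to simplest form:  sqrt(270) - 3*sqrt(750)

-12*sqrt(30)

sqrt(270) = 3*sqrt(30); 3*sqrt(750) = 15*sqrt(30)
Combine: (3 - 15)·sqrt(30) = -12*sqrt(30)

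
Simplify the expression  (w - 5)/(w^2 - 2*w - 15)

1/(w + 3)

Factor: w^2 - 2*w - 15 = (w - 5)*(w + 3)
Cancel the common factor (w - 5).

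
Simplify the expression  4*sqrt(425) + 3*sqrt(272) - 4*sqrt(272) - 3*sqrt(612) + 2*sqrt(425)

4*sqrt(425) = 20*sqrt(17); 3*sqrt(272) = 12*sqrt(17); 4*sqrt(272) = 16*sqrt(17); 3*sqrt(612) = 18*sqrt(17); 2*sqrt(425) = 10*sqrt(17)
Combine: (20 + 12 - 16 - 18 + 10)·sqrt(17) = 8*sqrt(17)

8*sqrt(17)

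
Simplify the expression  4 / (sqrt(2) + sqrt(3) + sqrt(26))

Group as (sqrt(3) + sqrt(26)) + sqrt(2); multiply by (sqrt(3) + sqrt(26)) - sqrt(2), then rationalise the remaining surd.

(-100*sqrt(3) - 108*sqrt(2) + 16*sqrt(39) + 84*sqrt(26))/417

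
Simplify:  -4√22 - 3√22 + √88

4√22 = 4*√22; 3√22 = 3*√22; √88 = 2*√22
Combine: (-4 - 3 + 2)·√22 = -5*√22

-5*√22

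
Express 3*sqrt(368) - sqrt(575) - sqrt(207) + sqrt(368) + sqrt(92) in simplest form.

3*sqrt(368) = 12*sqrt(23); sqrt(575) = 5*sqrt(23); sqrt(207) = 3*sqrt(23); sqrt(368) = 4*sqrt(23); sqrt(92) = 2*sqrt(23)
Combine: (12 - 5 - 3 + 4 + 2)·sqrt(23) = 10*sqrt(23)

10*sqrt(23)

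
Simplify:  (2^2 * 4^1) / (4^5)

2^(-6)

2^2 = 2^2; 4^1 = 2^2; 4^5 = 2^10
Combine exponents: 2^(-6)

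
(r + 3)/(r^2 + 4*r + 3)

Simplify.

Factor: r^2 + 4*r + 3 = (r + 3)*(r + 1)
Cancel the common factor (r + 3).

1/(r + 1)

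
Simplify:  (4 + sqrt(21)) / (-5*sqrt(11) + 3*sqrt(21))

Multiply numerator and denominator by 3*sqrt(21) + 5*sqrt(11).
Denominator becomes -86; numerator becomes 12*sqrt(21) + 63 + 20*sqrt(11) + 5*sqrt(231).

(-5*sqrt(231) - 20*sqrt(11) - 63 - 12*sqrt(21))/86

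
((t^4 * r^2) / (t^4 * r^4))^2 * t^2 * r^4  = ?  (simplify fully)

t^2

Inside the bracket: (r^-2)
Raise to the power 2: (r^-4)
Multiply by t^2 * r^4: add exponents.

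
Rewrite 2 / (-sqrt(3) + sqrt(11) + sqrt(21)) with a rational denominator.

(-58*sqrt(3) - 14*sqrt(21) + 26*sqrt(11) + 12*sqrt(77))/83

Group as (sqrt(11) + sqrt(21)) - sqrt(3); multiply by (sqrt(11) + sqrt(21)) + sqrt(3), then rationalise the remaining surd.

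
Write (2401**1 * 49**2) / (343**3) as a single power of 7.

2401**1 = 7**4; 49**2 = 7**4; 343**3 = 7**9
Combine exponents: 7**(-1)

7**(-1)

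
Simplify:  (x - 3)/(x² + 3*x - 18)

Factor: x² + 3*x - 18 = (x + 6)·(x - 3)
Cancel the common factor (x - 3).

1/(x + 6)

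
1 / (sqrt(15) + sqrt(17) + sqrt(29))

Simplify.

Group as (sqrt(15) + sqrt(29)) + sqrt(17); multiply by (sqrt(15) + sqrt(29)) - sqrt(17), then rationalise the remaining surd.

(-2*sqrt(7395) + 3*sqrt(29) + 27*sqrt(17) + 31*sqrt(15))/1011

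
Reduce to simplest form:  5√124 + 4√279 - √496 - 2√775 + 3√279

5√124 = 10*√31; 4√279 = 12*√31; √496 = 4*√31; 2√775 = 10*√31; 3√279 = 9*√31
Combine: (10 + 12 - 4 - 10 + 9)·√31 = 17*√31

17*√31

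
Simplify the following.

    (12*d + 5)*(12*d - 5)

(12*d)^2 - (5)^2 = 144*d^2 - 25.

144*d^2 - 25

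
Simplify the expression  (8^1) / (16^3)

8^1 = 2^3; 16^3 = 2^12
Combine exponents: 2^(-9)

2^(-9)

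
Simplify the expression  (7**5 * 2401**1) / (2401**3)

7**5 = 7**5; 2401**1 = 7**4; 2401**3 = 7**12
Combine exponents: 7**(-3)

7**(-3)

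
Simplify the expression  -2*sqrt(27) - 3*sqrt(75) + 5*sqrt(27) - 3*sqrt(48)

2*sqrt(27) = 6*sqrt(3); 3*sqrt(75) = 15*sqrt(3); 5*sqrt(27) = 15*sqrt(3); 3*sqrt(48) = 12*sqrt(3)
Combine: (-6 - 15 + 15 - 12)·sqrt(3) = -18*sqrt(3)

-18*sqrt(3)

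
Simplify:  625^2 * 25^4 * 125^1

625^2 = 5^8; 25^4 = 5^8; 125^1 = 5^3
Combine exponents: 5^19

5^19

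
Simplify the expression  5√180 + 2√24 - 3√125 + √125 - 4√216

5√180 = 30*√5; 2√24 = 4*√6; 3√125 = 15*√5; √125 = 5*√5; 4√216 = 24*√6

-20*√6 + 20*√5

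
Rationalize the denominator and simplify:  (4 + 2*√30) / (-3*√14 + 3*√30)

Multiply numerator and denominator by 3*√14 + 3*√30.
Denominator becomes 144; numerator becomes 12*√14 + 12*√30 + 12*√105 + 180.

(√14 + √30 + √105 + 15)/12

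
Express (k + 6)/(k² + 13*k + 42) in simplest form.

1/(k + 7)

Factor: k² + 13*k + 42 = (k + 7)·(k + 6)
Cancel the common factor (k + 6).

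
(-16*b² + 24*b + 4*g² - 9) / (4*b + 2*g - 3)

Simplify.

-4*b + 2*g + 3

Difference of squares: factor out (4*b + 2*g - 3).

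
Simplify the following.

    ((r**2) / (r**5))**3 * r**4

r**(-5)

Inside the bracket: (r**-3)
Raise to the power 3: (r**-9)
Multiply by r**4: add exponents.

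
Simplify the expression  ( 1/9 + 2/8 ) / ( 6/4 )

13/54

Numerator: 1/9 + 2/8 = 13/36
Denominator: 6/4 = 3/2
Divide: (13/36) · (2/3) = 13/54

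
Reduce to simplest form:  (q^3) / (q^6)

Quotient: (q^-3)

q^(-3)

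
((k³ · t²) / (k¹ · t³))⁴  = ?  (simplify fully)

k⁸/t⁴

Inside the bracket: k² · (t^-1)
Raise to the power 4: k⁸ · (t^-4)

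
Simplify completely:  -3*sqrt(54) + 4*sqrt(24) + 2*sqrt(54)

5*sqrt(6)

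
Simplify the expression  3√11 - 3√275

3√11 = 3*√11; 3√275 = 15*√11
Combine: (3 - 15)·√11 = -12*√11

-12*√11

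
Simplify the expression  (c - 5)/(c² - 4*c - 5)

1/(c + 1)

Factor: c² - 4*c - 5 = (c + 1)·(c - 5)
Cancel the common factor (c - 5).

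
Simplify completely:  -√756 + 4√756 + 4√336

√756 = 6*√21; 4√756 = 24*√21; 4√336 = 16*√21
Combine: (-6 + 24 + 16)·√21 = 34*√21

34*√21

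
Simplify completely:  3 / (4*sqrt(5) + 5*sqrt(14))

(-4*sqrt(5) + 5*sqrt(14))/90

Multiply numerator and denominator by -4*sqrt(5) + 5*sqrt(14).
Denominator becomes 270; numerator becomes -12*sqrt(5) + 15*sqrt(14).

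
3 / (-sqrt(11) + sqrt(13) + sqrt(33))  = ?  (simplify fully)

Group as (sqrt(13) + sqrt(33)) - sqrt(11); multiply by (sqrt(13) + sqrt(33)) + sqrt(11), then rationalise the remaining surd.

(-105*sqrt(11) - 27*sqrt(33) + 93*sqrt(13) + 66*sqrt(39))/491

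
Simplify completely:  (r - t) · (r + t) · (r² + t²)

r⁴ - t⁴

Telescope via difference of squares: (r+t)(r-t) = r² - t², then repeat with the next factor.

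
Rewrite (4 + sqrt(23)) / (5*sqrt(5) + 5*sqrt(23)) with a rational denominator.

(-sqrt(115) - 4*sqrt(5) + 4*sqrt(23) + 23)/90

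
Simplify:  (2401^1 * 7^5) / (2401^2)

7^1

2401^1 = 7^4; 7^5 = 7^5; 2401^2 = 7^8
Combine exponents: 7^1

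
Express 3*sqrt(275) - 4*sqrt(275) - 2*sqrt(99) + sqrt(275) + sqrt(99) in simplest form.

-3*sqrt(11)

3*sqrt(275) = 15*sqrt(11); 4*sqrt(275) = 20*sqrt(11); 2*sqrt(99) = 6*sqrt(11); sqrt(275) = 5*sqrt(11); sqrt(99) = 3*sqrt(11)
Combine: (15 - 20 - 6 + 5 + 3)·sqrt(11) = -3*sqrt(11)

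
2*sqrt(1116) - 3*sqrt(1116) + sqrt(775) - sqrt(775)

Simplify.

2*sqrt(1116) = 12*sqrt(31); 3*sqrt(1116) = 18*sqrt(31); sqrt(775) = 5*sqrt(31); sqrt(775) = 5*sqrt(31)
Combine: (12 - 18 + 5 - 5)·sqrt(31) = -6*sqrt(31)

-6*sqrt(31)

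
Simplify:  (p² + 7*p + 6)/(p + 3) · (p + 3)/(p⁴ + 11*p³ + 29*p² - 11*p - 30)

1/(p² + 4*p - 5)

Factor: p² + 7*p + 6 = (p + 1)·(p + 6);  p⁴ + 11*p³ + 29*p² - 11*p - 30 = (p + 5)·(p + 6)·(p + 1)·(p - 1)
Cancel the common factors (p + 1), (p + 6), (p + 3).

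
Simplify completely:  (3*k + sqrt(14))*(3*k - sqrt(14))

Difference of squares with P = 3*k, Q = sqrt(14).

9*k**2 - 14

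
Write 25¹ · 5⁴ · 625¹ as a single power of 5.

5^10

25¹ = 5^2; 5⁴ = 5^4; 625¹ = 5^4
Combine exponents: 5^10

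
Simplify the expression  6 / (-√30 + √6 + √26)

Group as (√6 + √26) - √30; multiply by (√6 + √26) + √30, then rationalise the remaining surd.

(-3*√30 + 15*√26 + 75*√6 + 18*√130)/155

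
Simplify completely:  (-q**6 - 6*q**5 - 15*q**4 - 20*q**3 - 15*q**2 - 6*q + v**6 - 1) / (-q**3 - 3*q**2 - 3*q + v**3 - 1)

-q**6 - 6*q**5 - 15*q**4 - 20*q**3 - 15*q**2 - 6*q + v**6 - 1 factors as -(q - v + 1)*(q + v + 1)*(q**2 - q*v + 2*q + v**2 - v + 1)*(q**2 + q*v + 2*q + v**2 + v + 1).

q**3 + 3*q**2 + 3*q + v**3 + 1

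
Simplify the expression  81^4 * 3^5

81^4 = 3^16; 3^5 = 3^5
Combine exponents: 3^21

3^21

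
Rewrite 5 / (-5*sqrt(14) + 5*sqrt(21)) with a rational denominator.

Multiply numerator and denominator by 5*sqrt(14) + 5*sqrt(21).
Denominator becomes 175; numerator becomes 25*sqrt(14) + 25*sqrt(21).

(sqrt(14) + sqrt(21))/7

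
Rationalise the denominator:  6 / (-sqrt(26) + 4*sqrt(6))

(3*sqrt(26) + 12*sqrt(6))/35

Multiply numerator and denominator by sqrt(26) + 4*sqrt(6).
Denominator becomes 70; numerator becomes 6*sqrt(26) + 24*sqrt(6).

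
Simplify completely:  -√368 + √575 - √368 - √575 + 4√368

8*√23

√368 = 4*√23; √575 = 5*√23; √368 = 4*√23; √575 = 5*√23; 4√368 = 16*√23
Combine: (-4 + 5 - 4 - 5 + 16)·√23 = 8*√23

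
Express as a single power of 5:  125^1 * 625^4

5^19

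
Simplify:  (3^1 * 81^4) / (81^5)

3^(-3)

3^1 = 3^1; 81^4 = 3^16; 81^5 = 3^20
Combine exponents: 3^(-3)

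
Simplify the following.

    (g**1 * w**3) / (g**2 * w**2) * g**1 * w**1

Quotient: (g**-1) * w**1
Multiply by g**1 * w**1: add exponents.

w**2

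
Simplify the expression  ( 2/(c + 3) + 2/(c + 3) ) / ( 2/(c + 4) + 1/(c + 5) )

(4*c^2 + 36*c + 80)/(3*c^2 + 23*c + 42)

Numerator: 2/(c + 3) + 2/(c + 3) = 4/(c + 3)
Denominator: 2/(c + 4) + 1/(c + 5) = (3*c + 14)/(c^2 + 9*c + 20)
Divide: (4/(c + 3)) · ((c^2 + 9*c + 20)/(3*c + 14)) = (4*c^2 + 36*c + 80)/(3*c^2 + 23*c + 42)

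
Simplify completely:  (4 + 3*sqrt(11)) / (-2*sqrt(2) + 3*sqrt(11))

Multiply numerator and denominator by 2*sqrt(2) + 3*sqrt(11).
Denominator becomes 91; numerator becomes 8*sqrt(2) + 6*sqrt(22) + 12*sqrt(11) + 99.

(8*sqrt(2) + 6*sqrt(22) + 12*sqrt(11) + 99)/91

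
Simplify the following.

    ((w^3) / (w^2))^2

w^2

Inside the bracket: w^1
Raise to the power 2: w^2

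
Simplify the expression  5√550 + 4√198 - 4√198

5√550 = 25*√22; 4√198 = 12*√22; 4√198 = 12*√22
Combine: (25 + 12 - 12)·√22 = 25*√22

25*√22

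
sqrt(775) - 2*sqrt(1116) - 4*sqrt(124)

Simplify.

-15*sqrt(31)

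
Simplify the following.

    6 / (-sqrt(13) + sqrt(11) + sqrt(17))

(-90*sqrt(13) + 42*sqrt(17) + 114*sqrt(11) + 12*sqrt(2431))/523

Group as (sqrt(11) + sqrt(17)) - sqrt(13); multiply by (sqrt(11) + sqrt(17)) + sqrt(13), then rationalise the remaining surd.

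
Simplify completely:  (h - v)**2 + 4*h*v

(h + v)**2

After expansion: h**2 + 2*h*v + v**2 — a perfect-square trinomial.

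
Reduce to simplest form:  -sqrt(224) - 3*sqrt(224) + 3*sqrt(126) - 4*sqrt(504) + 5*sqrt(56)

-21*sqrt(14)

sqrt(224) = 4*sqrt(14); 3*sqrt(224) = 12*sqrt(14); 3*sqrt(126) = 9*sqrt(14); 4*sqrt(504) = 24*sqrt(14); 5*sqrt(56) = 10*sqrt(14)
Combine: (-4 - 12 + 9 - 24 + 10)·sqrt(14) = -21*sqrt(14)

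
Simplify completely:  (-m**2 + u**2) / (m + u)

-m**2 + u**2 factors as (-m + u)*(m + u).

-m + u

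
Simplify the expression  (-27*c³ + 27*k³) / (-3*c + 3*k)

Factor as (a-b)(a^2+ab+b^2) with a=(3*k), b=(3*c).

9*c² + 9*c*k + 9*k²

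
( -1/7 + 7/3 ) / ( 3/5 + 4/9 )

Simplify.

690/329

Numerator: -1/7 + 7/3 = 46/21
Denominator: 3/5 + 4/9 = 47/45
Divide: (46/21) · (45/47) = 690/329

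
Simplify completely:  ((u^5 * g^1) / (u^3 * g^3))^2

Inside the bracket: u^2 * (g^-2)
Raise to the power 2: u^4 * (g^-4)

u^4/g^4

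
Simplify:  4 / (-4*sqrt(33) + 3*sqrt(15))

(-16*sqrt(33) - 12*sqrt(15))/393

Multiply numerator and denominator by 3*sqrt(15) + 4*sqrt(33).
Denominator becomes -393; numerator becomes 12*sqrt(15) + 16*sqrt(33).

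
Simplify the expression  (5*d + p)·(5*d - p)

25*d² - p²

Difference of squares with P = 5*d, Q = p.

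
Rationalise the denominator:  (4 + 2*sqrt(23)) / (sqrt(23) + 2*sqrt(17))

Multiply numerator and denominator by -2*sqrt(17) + sqrt(23).
Denominator becomes -45; numerator becomes -4*sqrt(391) - 8*sqrt(17) + 4*sqrt(23) + 46.

(-46 - 4*sqrt(23) + 8*sqrt(17) + 4*sqrt(391))/45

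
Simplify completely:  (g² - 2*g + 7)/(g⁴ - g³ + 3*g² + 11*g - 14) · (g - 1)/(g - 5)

1/(g² - 3*g - 10)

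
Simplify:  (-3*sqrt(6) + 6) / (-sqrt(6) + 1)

Multiply numerator and denominator by 1 + sqrt(6).
Denominator becomes -5; numerator becomes -12 + 3*sqrt(6).

(-3*sqrt(6) + 12)/5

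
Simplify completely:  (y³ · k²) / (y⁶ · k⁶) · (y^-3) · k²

1/(k²*y⁶)

Quotient: (y^-3) · (k^-4)
Multiply by (y^-3) · k²: add exponents.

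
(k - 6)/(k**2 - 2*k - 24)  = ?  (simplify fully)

1/(k + 4)

Factor: k**2 - 2*k - 24 = (k + 4)*(k - 6)
Cancel the common factor (k - 6).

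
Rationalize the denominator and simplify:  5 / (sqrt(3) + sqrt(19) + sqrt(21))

(-30*sqrt(133) + 5*sqrt(21) + 25*sqrt(19) + 185*sqrt(3))/227

Group as (sqrt(19) + sqrt(21)) + sqrt(3); multiply by (sqrt(19) + sqrt(21)) - sqrt(3), then rationalise the remaining surd.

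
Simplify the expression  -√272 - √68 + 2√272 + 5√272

22*√17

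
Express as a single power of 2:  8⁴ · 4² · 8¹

8⁴ = 2^12; 4² = 2^4; 8¹ = 2^3
Combine exponents: 2^19

2^19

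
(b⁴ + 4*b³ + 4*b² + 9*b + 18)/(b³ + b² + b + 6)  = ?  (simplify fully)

Factor: b⁴ + 4*b³ + 4*b² + 9*b + 18 = (b + 2)·(b + 3)·(b² - b + 3);  b³ + b² + b + 6 = (b² - b + 3)·(b + 2)
Cancel the common factors (b² - b + 3), (b + 2).

b + 3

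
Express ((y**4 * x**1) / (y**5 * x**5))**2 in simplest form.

1/(x**8*y**2)

Inside the bracket: (y**-1) * (x**-4)
Raise to the power 2: (y**-2) * (x**-8)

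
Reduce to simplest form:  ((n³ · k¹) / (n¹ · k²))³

Inside the bracket: n² · (k^-1)
Raise to the power 3: n⁶ · (k^-3)

n⁶/k³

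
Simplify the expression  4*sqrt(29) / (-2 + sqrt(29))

(8*sqrt(29) + 116)/25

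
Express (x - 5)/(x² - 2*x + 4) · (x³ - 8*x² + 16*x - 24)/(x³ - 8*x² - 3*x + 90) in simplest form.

Factor: x³ - 8*x² + 16*x - 24 = (x - 6)·(x² - 2*x + 4);  x³ - 8*x² - 3*x + 90 = (x - 5)·(x + 3)·(x - 6)
Cancel the common factors (x² - 2*x + 4), (x - 5), (x - 6).

1/(x + 3)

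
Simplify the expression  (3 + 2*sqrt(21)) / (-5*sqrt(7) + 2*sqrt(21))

(-70*sqrt(3) - 84 - 15*sqrt(7) - 6*sqrt(21))/91

Multiply numerator and denominator by 2*sqrt(21) + 5*sqrt(7).
Denominator becomes -91; numerator becomes 6*sqrt(21) + 15*sqrt(7) + 84 + 70*sqrt(3).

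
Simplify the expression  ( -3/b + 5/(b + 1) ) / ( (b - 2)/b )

Numerator: -3/b + 5/(b + 1) = (2*b - 3)/(b² + b)
Denominator: (b - 2)/b = (b - 2)/b
Divide: ((2*b - 3)/(b² + b)) · (b/(b - 2)) = (2*b - 3)/(b² - b - 2)

(2*b - 3)/(b² - b - 2)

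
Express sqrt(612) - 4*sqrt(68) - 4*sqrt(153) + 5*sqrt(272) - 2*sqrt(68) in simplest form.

2*sqrt(17)

sqrt(612) = 6*sqrt(17); 4*sqrt(68) = 8*sqrt(17); 4*sqrt(153) = 12*sqrt(17); 5*sqrt(272) = 20*sqrt(17); 2*sqrt(68) = 4*sqrt(17)
Combine: (6 - 8 - 12 + 20 - 4)·sqrt(17) = 2*sqrt(17)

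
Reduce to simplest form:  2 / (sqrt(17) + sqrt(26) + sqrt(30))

(-8*sqrt(3315) + 26*sqrt(30) + 42*sqrt(26) + 78*sqrt(17))/1599

Group as (sqrt(26) + sqrt(30)) + sqrt(17); multiply by (sqrt(26) + sqrt(30)) - sqrt(17), then rationalise the remaining surd.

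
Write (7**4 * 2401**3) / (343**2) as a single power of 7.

7**10

7**4 = 7**4; 2401**3 = 7**12; 343**2 = 7**6
Combine exponents: 7**10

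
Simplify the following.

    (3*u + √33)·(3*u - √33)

(3*u)^2 - (√33)^2 = 9*u² - 33.

9*u² - 33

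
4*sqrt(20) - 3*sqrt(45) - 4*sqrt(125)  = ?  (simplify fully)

-21*sqrt(5)

4*sqrt(20) = 8*sqrt(5); 3*sqrt(45) = 9*sqrt(5); 4*sqrt(125) = 20*sqrt(5)
Combine: (8 - 9 - 20)·sqrt(5) = -21*sqrt(5)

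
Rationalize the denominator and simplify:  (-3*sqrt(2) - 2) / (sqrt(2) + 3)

Multiply numerator and denominator by -sqrt(2) + 3.
Denominator becomes 7; numerator becomes -7*sqrt(2).

-sqrt(2)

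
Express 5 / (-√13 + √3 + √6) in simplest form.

(10*√13 + 25*√6 + 40*√3 + 15*√26)/28

Group as (√3 + √6) - √13; multiply by (√3 + √6) + √13, then rationalise the remaining surd.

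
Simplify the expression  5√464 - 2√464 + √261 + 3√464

5√464 = 20*√29; 2√464 = 8*√29; √261 = 3*√29; 3√464 = 12*√29
Combine: (20 - 8 + 3 + 12)·√29 = 27*√29

27*√29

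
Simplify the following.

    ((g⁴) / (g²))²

Inside the bracket: g²
Raise to the power 2: g⁴

g⁴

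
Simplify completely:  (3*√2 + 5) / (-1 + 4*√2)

(29 + 23*√2)/31

Multiply numerator and denominator by -4*√2 - 1.
Denominator becomes -31; numerator becomes -23*√2 - 29.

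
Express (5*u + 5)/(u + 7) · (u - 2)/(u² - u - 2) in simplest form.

5/(u + 7)

Factor: 5*u + 5 = 5·(u + 1);  u² - u - 2 = (u + 1)·(u - 2)
Cancel the common factors (u + 1), (u - 2).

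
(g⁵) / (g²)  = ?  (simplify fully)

g³

Quotient: g³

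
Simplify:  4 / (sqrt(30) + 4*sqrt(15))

Multiply numerator and denominator by -4*sqrt(15) + sqrt(30).
Denominator becomes -210; numerator becomes -16*sqrt(15) + 4*sqrt(30).

(-2*sqrt(30) + 8*sqrt(15))/105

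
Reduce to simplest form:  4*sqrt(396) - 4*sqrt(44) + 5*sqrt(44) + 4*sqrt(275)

46*sqrt(11)

4*sqrt(396) = 24*sqrt(11); 4*sqrt(44) = 8*sqrt(11); 5*sqrt(44) = 10*sqrt(11); 4*sqrt(275) = 20*sqrt(11)
Combine: (24 - 8 + 10 + 20)·sqrt(11) = 46*sqrt(11)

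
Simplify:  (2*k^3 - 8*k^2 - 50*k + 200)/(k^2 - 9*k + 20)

2*k + 10

Factor: 2*k^3 - 8*k^2 - 50*k + 200 = 2*(k - 4)*(k + 5)*(k - 5);  k^2 - 9*k + 20 = (k - 4)*(k - 5)
Cancel the common factors (k - 5), (k - 4).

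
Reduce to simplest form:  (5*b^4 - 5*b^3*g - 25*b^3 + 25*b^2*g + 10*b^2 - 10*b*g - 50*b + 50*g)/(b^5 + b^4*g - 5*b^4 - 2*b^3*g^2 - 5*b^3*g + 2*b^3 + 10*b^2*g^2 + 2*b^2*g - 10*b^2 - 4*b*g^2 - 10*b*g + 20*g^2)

5/(b + 2*g)

Factor: 5*b^4 - 5*b^3*g - 25*b^3 + 25*b^2*g + 10*b^2 - 10*b*g - 50*b + 50*g = 5*(b^2 + 2)*(b - g)*(b - 5);  b^5 + b^4*g - 5*b^4 - 2*b^3*g^2 - 5*b^3*g + 2*b^3 + 10*b^2*g^2 + 2*b^2*g - 10*b^2 - 4*b*g^2 - 10*b*g + 20*g^2 = (b^2 + 2)*(b - g)*(b - 5)*(b + 2*g)
Cancel the common factors (b^2 + 2), (b - 5), (b - g).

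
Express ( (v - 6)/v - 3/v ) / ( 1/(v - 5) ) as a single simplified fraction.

(v^2 - 14*v + 45)/v

Numerator: (v - 6)/v - 3/v = (v - 9)/v
Denominator: 1/(v - 5) = 1/(v - 5)
Divide: ((v - 9)/v) · (v - 5) = (v^2 - 14*v + 45)/v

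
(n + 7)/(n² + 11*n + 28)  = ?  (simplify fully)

1/(n + 4)

Factor: n² + 11*n + 28 = (n + 4)·(n + 7)
Cancel the common factor (n + 7).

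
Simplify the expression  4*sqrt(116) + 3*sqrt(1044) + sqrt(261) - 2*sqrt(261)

23*sqrt(29)

4*sqrt(116) = 8*sqrt(29); 3*sqrt(1044) = 18*sqrt(29); sqrt(261) = 3*sqrt(29); 2*sqrt(261) = 6*sqrt(29)
Combine: (8 + 18 + 3 - 6)·sqrt(29) = 23*sqrt(29)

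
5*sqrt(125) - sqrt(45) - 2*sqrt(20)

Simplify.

18*sqrt(5)

5*sqrt(125) = 25*sqrt(5); sqrt(45) = 3*sqrt(5); 2*sqrt(20) = 4*sqrt(5)
Combine: (25 - 3 - 4)·sqrt(5) = 18*sqrt(5)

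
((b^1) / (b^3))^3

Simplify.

Inside the bracket: (b^-2)
Raise to the power 3: (b^-6)

b^(-6)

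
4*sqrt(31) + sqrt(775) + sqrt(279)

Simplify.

4*sqrt(31) = 4*sqrt(31); sqrt(775) = 5*sqrt(31); sqrt(279) = 3*sqrt(31)
Combine: (4 + 5 + 3)·sqrt(31) = 12*sqrt(31)

12*sqrt(31)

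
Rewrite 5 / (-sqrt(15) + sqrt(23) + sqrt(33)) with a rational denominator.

(-41*sqrt(15) + 5*sqrt(33) + 25*sqrt(23) + 6*sqrt(1265))/271

Group as (sqrt(23) + sqrt(33)) - sqrt(15); multiply by (sqrt(23) + sqrt(33)) + sqrt(15), then rationalise the remaining surd.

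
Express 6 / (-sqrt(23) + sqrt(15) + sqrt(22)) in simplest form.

(-21*sqrt(23) + 24*sqrt(22) + 45*sqrt(15) + 3*sqrt(7590))/281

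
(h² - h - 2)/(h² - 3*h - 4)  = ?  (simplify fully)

Factor: h² - h - 2 = (h - 2)·(h + 1);  h² - 3*h - 4 = (h - 4)·(h + 1)
Cancel the common factor (h + 1).

(h - 2)/(h - 4)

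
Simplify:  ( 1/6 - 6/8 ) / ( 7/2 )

Numerator: 1/6 - 6/8 = -7/12
Denominator: 7/2 = 7/2
Divide: (-7/12) · (2/7) = -1/6

-1/6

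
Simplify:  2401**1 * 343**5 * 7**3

2401**1 = 7**4; 343**5 = 7**15; 7**3 = 7**3
Combine exponents: 7**22

7**22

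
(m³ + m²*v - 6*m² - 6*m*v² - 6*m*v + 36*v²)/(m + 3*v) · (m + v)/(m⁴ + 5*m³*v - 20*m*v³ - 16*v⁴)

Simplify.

(m - 6)/(m² + 6*m*v + 8*v²)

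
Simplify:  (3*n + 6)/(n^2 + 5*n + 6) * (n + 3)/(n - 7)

Factor: 3*n + 6 = 3*(n + 2);  n^2 + 5*n + 6 = (n + 3)*(n + 2)
Cancel the common factors (n + 3), (n + 2).

3/(n - 7)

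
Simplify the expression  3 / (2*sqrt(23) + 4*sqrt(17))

(-sqrt(23) + 2*sqrt(17))/30

Multiply numerator and denominator by -4*sqrt(17) + 2*sqrt(23).
Denominator becomes -180; numerator becomes -12*sqrt(17) + 6*sqrt(23).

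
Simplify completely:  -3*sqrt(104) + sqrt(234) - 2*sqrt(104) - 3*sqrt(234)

3*sqrt(104) = 6*sqrt(26); sqrt(234) = 3*sqrt(26); 2*sqrt(104) = 4*sqrt(26); 3*sqrt(234) = 9*sqrt(26)

-16*sqrt(26)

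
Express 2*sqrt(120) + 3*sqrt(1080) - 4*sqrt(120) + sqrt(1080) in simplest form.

20*sqrt(30)

2*sqrt(120) = 4*sqrt(30); 3*sqrt(1080) = 18*sqrt(30); 4*sqrt(120) = 8*sqrt(30); sqrt(1080) = 6*sqrt(30)
Combine: (4 + 18 - 8 + 6)·sqrt(30) = 20*sqrt(30)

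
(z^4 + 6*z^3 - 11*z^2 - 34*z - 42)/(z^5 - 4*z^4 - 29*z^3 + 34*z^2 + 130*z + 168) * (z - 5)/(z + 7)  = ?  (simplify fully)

(z - 5)/(z^2 - 3*z - 28)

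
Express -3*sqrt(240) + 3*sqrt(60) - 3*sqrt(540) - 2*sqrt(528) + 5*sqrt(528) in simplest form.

3*sqrt(240) = 12*sqrt(15); 3*sqrt(60) = 6*sqrt(15); 3*sqrt(540) = 18*sqrt(15); 2*sqrt(528) = 8*sqrt(33); 5*sqrt(528) = 20*sqrt(33)

-24*sqrt(15) + 12*sqrt(33)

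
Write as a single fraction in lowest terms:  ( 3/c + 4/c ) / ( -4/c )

-7/4

Numerator: 3/c + 4/c = 7/c
Denominator: -4/c = -4/c
Divide: (7/c) · (-c/4) = -7/4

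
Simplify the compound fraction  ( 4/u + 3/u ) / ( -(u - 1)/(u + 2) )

(-7*u - 14)/(u^2 - u)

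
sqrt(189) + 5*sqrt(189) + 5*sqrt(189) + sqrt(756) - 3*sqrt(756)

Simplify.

21*sqrt(21)

sqrt(189) = 3*sqrt(21); 5*sqrt(189) = 15*sqrt(21); 5*sqrt(189) = 15*sqrt(21); sqrt(756) = 6*sqrt(21); 3*sqrt(756) = 18*sqrt(21)
Combine: (3 + 15 + 15 + 6 - 18)·sqrt(21) = 21*sqrt(21)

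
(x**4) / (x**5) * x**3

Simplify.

Quotient: (x**-1)
Multiply by x**3: add exponents.

x**2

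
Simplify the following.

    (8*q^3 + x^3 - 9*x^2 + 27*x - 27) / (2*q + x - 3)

4*q^2 - 2*q*x + 6*q + x^2 - 6*x + 9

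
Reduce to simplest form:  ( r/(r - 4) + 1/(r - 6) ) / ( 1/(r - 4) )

(r^2 - 5*r - 4)/(r - 6)

Numerator: r/(r - 4) + 1/(r - 6) = (r^2 - 5*r - 4)/(r^2 - 10*r + 24)
Denominator: 1/(r - 4) = 1/(r - 4)
Divide: ((r^2 - 5*r - 4)/(r^2 - 10*r + 24)) · (r - 4) = (r^2 - 5*r - 4)/(r - 6)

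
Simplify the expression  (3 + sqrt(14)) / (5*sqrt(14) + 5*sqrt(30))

(-14 - 3*sqrt(14) + 3*sqrt(30) + 2*sqrt(105))/80

Multiply numerator and denominator by -5*sqrt(30) + 5*sqrt(14).
Denominator becomes -400; numerator becomes -10*sqrt(105) - 15*sqrt(30) + 15*sqrt(14) + 70.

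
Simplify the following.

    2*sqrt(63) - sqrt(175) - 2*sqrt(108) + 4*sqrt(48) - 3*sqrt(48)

2*sqrt(63) = 6*sqrt(7); sqrt(175) = 5*sqrt(7); 2*sqrt(108) = 12*sqrt(3); 4*sqrt(48) = 16*sqrt(3); 3*sqrt(48) = 12*sqrt(3)

-8*sqrt(3) + sqrt(7)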